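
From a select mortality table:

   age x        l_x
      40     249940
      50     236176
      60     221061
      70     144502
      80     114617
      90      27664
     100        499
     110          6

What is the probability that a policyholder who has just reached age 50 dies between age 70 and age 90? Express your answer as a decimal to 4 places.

0.4947

We want 20|20q50 = (l_70 − l_90)/l_50.
This is the probability of reaching 70 but not 90, conditional on being alive at 50: (l_70 − l_90) / l_50.
= (144502 − 27664) / 236176 = 116838 / 236176 = 0.494707.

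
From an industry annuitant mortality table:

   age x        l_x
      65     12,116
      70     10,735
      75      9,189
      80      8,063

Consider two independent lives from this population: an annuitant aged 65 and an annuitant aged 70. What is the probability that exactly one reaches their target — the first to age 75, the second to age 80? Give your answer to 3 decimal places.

0.370

p₁ = l_75/l_65 = 9,189/12,116 = 0.758419; p₂ = l_80/l_70 = 8,063/10,735 = 0.751095.
P(exactly one) = p₁(1−p₂) + (1−p₁)p₂ = 0.188774 + 0.181450 = 0.370225.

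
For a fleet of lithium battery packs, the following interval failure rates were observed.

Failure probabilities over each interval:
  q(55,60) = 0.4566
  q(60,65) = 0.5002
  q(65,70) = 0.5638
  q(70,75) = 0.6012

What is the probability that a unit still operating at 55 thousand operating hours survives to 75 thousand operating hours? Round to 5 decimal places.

Chaining the interval survival probabilities: (1 − 0.4566) × (1 − 0.5002) × (1 − 0.5638) × (1 − 0.6012).
= 0.5434 × 0.4998 × 0.4362 × 0.3988 = 0.047245.

0.04725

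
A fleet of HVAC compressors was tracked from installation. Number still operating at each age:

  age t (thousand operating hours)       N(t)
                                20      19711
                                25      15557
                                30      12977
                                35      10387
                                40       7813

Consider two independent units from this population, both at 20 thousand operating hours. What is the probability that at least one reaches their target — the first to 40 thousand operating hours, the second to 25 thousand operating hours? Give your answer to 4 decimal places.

p₁ = N(40)/N(20) = 7813/19711 = 0.396378; p₂ = N(25)/N(20) = 15557/19711 = 0.789255.
P(at least one) = 1 − (1−p₁)(1−p₂) = 1 − 0.603622 × 0.210745 = 0.872790.

0.8728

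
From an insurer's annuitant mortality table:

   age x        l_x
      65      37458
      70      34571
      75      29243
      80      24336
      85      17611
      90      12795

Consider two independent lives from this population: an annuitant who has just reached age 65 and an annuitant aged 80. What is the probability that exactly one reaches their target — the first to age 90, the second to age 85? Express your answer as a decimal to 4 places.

p₁ = l_90/l_65 = 12795/37458 = 0.341583; p₂ = l_85/l_80 = 17611/24336 = 0.723660.
P(exactly one) = p₁(1−p₂) + (1−p₁)p₂ = 0.094393 + 0.476470 = 0.570863.

0.5709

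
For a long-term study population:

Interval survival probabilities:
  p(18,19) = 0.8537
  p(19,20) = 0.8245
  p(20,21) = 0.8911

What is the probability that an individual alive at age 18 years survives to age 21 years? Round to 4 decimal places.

Chaining the interval survival probabilities: 0.8537 × 0.8245 × 0.8911.
= 0.627224.

0.6272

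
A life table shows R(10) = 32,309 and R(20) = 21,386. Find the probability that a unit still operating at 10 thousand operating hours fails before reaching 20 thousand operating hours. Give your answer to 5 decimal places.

0.33808

P(fail before 20 | operational at 10) = 1 − R(20)/R(10) = 1 − 21,386/32,309 = (10,923)/32,309 = 0.338079.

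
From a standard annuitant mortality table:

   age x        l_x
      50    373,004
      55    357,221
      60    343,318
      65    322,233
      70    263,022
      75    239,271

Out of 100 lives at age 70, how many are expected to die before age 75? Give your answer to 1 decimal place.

9.0

The relevant probability is 1 − 239,271/263,022 = 0.090300.
Expected number = 100 × 0.090300 = 9.0.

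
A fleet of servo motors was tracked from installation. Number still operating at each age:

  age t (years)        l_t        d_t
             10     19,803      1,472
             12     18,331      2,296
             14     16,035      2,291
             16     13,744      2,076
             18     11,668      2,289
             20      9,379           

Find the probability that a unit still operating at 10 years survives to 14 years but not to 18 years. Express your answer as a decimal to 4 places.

0.2205

This is the probability of reaching 14 but not 18, conditional on being operational at 10: (l_14 − l_18) / l_10.
= (16,035 − 11,668) / 19,803 = 4,367 / 19,803 = 0.220522.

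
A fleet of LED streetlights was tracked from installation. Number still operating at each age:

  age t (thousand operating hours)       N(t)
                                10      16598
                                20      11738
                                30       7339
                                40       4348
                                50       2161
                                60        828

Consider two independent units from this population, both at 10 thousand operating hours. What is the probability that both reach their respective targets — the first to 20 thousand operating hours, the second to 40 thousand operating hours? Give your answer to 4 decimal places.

0.1853

p₁ = N(20)/N(10) = 11738/16598 = 0.707194; p₂ = N(40)/N(10) = 4348/16598 = 0.261959.
P(both) = p₁ × p₂ = 0.707194 × 0.261959 = 0.185256.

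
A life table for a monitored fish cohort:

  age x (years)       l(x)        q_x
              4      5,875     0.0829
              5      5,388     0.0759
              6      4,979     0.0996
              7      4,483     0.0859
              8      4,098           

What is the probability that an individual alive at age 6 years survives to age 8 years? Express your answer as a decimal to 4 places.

The conditional survival probability is l(8)/l(6) = 4,098/4,979 = 0.823057.

0.8231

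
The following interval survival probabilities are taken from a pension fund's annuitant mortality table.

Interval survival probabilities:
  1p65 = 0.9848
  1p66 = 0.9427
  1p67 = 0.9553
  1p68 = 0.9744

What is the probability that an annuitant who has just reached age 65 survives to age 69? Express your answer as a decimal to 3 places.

0.864

Survival from 65 to 69 is the product of surviving each interval: 0.9848 × 0.9427 × 0.9553 × 0.9744.
= 0.864169.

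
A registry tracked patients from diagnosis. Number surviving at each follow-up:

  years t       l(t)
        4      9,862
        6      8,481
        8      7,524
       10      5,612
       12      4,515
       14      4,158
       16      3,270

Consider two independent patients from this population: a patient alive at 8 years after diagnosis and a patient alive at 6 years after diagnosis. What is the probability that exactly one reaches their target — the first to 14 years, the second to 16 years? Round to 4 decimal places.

p₁ = l(14)/l(8) = 4,158/7,524 = 0.552632; p₂ = l(16)/l(6) = 3,270/8,481 = 0.385568.
P(exactly one) = p₁(1−p₂) + (1−p₁)p₂ = 0.339555 + 0.172491 = 0.512046.

0.5120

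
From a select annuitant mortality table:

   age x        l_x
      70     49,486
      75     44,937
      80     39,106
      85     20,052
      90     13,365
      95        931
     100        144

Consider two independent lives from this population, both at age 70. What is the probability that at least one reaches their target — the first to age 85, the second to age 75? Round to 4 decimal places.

0.9453

p₁ = l_85/l_70 = 20,052/49,486 = 0.405206; p₂ = l_75/l_70 = 44,937/49,486 = 0.908075.
P(at least one) = 1 − (1−p₁)(1−p₂) = 1 − 0.594794 × 0.091925 = 0.945324.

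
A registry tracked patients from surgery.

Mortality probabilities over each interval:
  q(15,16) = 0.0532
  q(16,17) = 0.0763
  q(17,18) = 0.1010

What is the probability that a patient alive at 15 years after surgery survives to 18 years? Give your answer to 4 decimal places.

0.7862

Chaining the interval survival probabilities: (1 − 0.0532) × (1 − 0.0763) × (1 − 0.1010).
= 0.9468 × 0.9237 × 0.8990 = 0.786229.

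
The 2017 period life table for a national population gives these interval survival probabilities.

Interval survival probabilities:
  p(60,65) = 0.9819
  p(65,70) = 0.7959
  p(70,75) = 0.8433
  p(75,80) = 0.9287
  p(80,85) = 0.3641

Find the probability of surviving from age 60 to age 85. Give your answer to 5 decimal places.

0.22285

Chaining the interval survival probabilities: 0.9819 × 0.7959 × 0.8433 × 0.9287 × 0.3641.
= 0.222846.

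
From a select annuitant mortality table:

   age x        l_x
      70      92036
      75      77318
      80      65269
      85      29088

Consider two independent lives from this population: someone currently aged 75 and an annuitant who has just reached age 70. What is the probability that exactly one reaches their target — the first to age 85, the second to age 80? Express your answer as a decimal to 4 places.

p₁ = l_85/l_75 = 29088/77318 = 0.376213; p₂ = l_80/l_70 = 65269/92036 = 0.709168.
P(exactly one) = p₁(1−p₂) + (1−p₁)p₂ = 0.109415 + 0.442370 = 0.551785.

0.5518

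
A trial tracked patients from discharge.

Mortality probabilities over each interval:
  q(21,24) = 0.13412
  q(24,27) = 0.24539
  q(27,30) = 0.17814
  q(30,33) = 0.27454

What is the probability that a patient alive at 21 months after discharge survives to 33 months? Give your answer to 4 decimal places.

The overall survival probability is (1 − 0.13412) × (1 − 0.24539) × (1 − 0.17814) × (1 − 0.27454).
= 0.86588 × 0.75461 × 0.82186 × 0.72546 = 0.389575.

0.3896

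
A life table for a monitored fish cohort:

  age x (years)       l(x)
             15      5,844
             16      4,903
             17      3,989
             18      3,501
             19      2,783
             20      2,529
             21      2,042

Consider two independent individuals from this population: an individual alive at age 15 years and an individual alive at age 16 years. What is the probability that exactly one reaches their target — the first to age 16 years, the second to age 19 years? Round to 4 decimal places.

p₁ = l(16)/l(15) = 4,903/5,844 = 0.838980; p₂ = l(19)/l(16) = 2,783/4,903 = 0.567612.
P(exactly one) = p₁(1−p₂) + (1−p₁)p₂ = 0.362765 + 0.091397 = 0.454162.

0.4542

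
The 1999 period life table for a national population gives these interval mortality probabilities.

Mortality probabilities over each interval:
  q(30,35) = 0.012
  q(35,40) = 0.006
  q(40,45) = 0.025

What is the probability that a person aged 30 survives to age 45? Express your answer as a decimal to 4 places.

0.9575

The overall survival probability is (1 − 0.012) × (1 − 0.006) × (1 − 0.025).
= 0.988 × 0.994 × 0.975 = 0.957520.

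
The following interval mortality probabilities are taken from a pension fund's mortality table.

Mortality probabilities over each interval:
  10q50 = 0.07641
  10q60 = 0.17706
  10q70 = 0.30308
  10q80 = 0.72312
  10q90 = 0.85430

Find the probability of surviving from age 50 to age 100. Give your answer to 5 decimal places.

0.02137

50p50 = (1 − 0.07641) × (1 − 0.17706) × (1 − 0.30308) × (1 − 0.72312) × (1 − 0.85430).
= 0.92359 × 0.82294 × 0.69692 × 0.27688 × 0.14570 = 0.021369.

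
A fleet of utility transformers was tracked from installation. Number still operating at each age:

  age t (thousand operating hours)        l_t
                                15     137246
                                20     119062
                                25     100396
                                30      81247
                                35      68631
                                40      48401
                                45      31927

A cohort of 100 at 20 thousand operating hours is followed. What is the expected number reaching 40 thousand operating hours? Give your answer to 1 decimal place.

The relevant probability is 48401/119062 = 0.406519.
Expected number = 100 × 0.406519 = 40.7.

40.7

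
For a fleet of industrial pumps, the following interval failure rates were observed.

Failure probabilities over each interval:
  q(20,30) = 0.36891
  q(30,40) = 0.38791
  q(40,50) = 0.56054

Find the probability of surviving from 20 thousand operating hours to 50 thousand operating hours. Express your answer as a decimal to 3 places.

The overall survival probability is (1 − 0.36891) × (1 − 0.38791) × (1 − 0.56054).
= 0.63109 × 0.61209 × 0.43946 = 0.169756.

0.170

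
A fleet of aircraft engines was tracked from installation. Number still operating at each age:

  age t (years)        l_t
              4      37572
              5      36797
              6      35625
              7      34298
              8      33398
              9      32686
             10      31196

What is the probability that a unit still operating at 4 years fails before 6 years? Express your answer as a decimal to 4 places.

P(fail before 6 | operational at 4) = 1 − l_6/l_4 = 1 − 35625/37572 = (1947)/37572 = 0.051821.

0.0518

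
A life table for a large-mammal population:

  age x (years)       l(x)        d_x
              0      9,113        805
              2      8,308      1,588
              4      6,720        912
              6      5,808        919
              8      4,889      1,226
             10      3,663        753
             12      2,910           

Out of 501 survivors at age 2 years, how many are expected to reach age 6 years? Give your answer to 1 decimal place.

The relevant probability is 5,808/8,308 = 0.699085.
Expected number = 501 × 0.699085 = 350.2.

350.2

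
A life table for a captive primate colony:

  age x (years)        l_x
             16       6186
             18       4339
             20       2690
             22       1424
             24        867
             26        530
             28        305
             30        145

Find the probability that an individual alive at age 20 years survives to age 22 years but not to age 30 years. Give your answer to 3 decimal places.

0.475

This is the probability of reaching 22 but not 30, conditional on being alive at 20: (l_22 − l_30) / l_20.
= (1424 − 145) / 2690 = 1279 / 2690 = 0.475465.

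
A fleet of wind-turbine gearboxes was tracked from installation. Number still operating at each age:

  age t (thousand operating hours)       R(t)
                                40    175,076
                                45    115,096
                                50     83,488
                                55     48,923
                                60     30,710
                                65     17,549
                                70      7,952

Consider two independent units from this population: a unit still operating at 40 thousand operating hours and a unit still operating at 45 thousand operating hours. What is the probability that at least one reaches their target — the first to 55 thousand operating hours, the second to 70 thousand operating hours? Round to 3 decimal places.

p₁ = R(55)/R(40) = 48,923/175,076 = 0.279439; p₂ = R(70)/R(45) = 7,952/115,096 = 0.069090.
P(at least one) = 1 − (1−p₁)(1−p₂) = 1 − 0.720561 × 0.930910 = 0.329223.

0.329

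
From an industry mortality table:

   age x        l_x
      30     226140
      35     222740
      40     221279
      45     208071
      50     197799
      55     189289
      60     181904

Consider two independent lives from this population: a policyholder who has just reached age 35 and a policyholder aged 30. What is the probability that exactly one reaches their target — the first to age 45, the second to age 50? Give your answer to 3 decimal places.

p₁ = l_45/l_35 = 208071/222740 = 0.934143; p₂ = l_50/l_30 = 197799/226140 = 0.874675.
P(exactly one) = p₁(1−p₂) + (1−p₁)p₂ = 0.117071 + 0.057603 = 0.174675.

0.175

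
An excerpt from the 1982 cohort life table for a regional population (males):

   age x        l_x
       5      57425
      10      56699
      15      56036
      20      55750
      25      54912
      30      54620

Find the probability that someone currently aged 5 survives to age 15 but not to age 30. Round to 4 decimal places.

We want 10|15q5 = (l_15 − l_30)/l_5.
This is the probability of reaching 15 but not 30, conditional on being alive at 5: (l_15 − l_30) / l_5.
= (56036 − 54620) / 57425 = 1416 / 57425 = 0.024658.

0.0247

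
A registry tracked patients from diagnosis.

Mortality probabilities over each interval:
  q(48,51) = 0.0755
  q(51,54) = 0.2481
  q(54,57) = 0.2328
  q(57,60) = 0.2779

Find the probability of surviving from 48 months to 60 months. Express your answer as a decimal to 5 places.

0.38510

P(survive 48→60) = (1 − 0.0755) × (1 − 0.2481) × (1 − 0.2328) × (1 − 0.2779).
= 0.9245 × 0.7519 × 0.7672 × 0.7221 = 0.385099.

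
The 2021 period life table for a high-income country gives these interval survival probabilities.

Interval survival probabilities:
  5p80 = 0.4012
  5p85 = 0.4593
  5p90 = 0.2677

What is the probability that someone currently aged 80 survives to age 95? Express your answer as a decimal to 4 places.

0.0493

The overall survival probability is 0.4012 × 0.4593 × 0.2677.
= 0.049329.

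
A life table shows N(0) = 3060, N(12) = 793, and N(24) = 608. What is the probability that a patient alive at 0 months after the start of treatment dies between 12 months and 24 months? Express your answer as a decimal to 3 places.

This is the probability of reaching 12 but not 24, conditional on being alive at 0: (N(12) − N(24)) / N(0).
= (793 − 608) / 3060 = 185 / 3060 = 0.060458.

0.060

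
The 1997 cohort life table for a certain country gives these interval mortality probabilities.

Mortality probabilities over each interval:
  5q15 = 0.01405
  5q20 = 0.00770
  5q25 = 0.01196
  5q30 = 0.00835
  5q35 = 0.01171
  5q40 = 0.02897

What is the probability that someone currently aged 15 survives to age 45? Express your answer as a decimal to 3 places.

0.920

Chaining the interval survival probabilities: (1 − 0.01405) × (1 − 0.00770) × (1 − 0.01196) × (1 − 0.00835) × (1 − 0.01171) × (1 − 0.02897).
= 0.98595 × 0.99230 × 0.98804 × 0.99165 × 0.98829 × 0.97103 = 0.919915.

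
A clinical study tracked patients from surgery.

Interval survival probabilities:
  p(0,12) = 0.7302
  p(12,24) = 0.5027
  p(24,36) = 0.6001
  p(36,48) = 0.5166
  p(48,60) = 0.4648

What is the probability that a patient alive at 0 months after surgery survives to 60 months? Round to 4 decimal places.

Chaining the interval survival probabilities: 0.7302 × 0.5027 × 0.6001 × 0.5166 × 0.4648.
= 0.052893.

0.0529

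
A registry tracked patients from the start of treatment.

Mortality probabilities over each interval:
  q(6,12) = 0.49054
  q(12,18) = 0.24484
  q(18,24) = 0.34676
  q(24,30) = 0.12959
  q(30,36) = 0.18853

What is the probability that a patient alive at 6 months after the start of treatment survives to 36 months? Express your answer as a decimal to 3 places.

0.178

The overall survival probability is (1 − 0.49054) × (1 − 0.24484) × (1 − 0.34676) × (1 − 0.12959) × (1 − 0.18853).
= 0.50946 × 0.75516 × 0.65324 × 0.87041 × 0.81147 = 0.177508.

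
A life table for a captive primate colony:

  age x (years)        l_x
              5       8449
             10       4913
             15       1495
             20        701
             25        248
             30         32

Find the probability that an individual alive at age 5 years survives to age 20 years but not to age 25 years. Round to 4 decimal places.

0.0536

This is the probability of reaching 20 but not 25, conditional on being alive at 5: (l_20 − l_25) / l_5.
= (701 − 248) / 8449 = 453 / 8449 = 0.053616.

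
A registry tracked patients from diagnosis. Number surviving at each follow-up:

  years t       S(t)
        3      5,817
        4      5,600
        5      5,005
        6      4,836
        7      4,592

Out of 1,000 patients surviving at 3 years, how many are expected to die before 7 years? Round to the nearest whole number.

211

The relevant probability is 1 − 4,592/5,817 = 0.210590.
Expected number = 1,000 × 0.210590 = 211.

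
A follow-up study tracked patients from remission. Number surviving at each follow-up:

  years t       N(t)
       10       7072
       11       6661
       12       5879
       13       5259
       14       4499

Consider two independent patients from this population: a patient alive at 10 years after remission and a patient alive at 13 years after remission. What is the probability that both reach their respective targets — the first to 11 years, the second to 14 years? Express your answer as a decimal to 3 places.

p₁ = N(11)/N(10) = 6661/7072 = 0.941883; p₂ = N(14)/N(13) = 4499/5259 = 0.855486.
P(both) = p₁ × p₂ = 0.941883 × 0.855486 = 0.805768.

0.806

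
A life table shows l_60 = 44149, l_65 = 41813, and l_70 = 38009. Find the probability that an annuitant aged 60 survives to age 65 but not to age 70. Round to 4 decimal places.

We want 5|5q60 = (l_65 − l_70)/l_60.
This is the probability of reaching 65 but not 70, conditional on being alive at 60: (l_65 − l_70) / l_60.
= (41813 − 38009) / 44149 = 3804 / 44149 = 0.086163.

0.0862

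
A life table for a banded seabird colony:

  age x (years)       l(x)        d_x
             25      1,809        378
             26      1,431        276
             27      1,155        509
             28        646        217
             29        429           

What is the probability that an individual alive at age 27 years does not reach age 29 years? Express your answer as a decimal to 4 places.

P(die before 29 | alive at 27) = 1 − l(29)/l(27) = 1 − 429/1,155 = (726)/1,155 = 0.628571.

0.6286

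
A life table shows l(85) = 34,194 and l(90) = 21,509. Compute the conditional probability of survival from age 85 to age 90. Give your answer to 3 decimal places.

The conditional survival probability is l(90)/l(85) = 21,509/34,194 = 0.629028.

0.629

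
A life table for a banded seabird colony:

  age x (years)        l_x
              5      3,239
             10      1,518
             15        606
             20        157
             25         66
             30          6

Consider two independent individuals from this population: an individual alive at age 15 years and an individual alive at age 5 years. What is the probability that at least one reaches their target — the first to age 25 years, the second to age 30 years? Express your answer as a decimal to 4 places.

p₁ = l_25/l_15 = 66/606 = 0.108911; p₂ = l_30/l_5 = 6/3,239 = 0.001852.
P(at least one) = 1 − (1−p₁)(1−p₂) = 1 − 0.891089 × 0.998148 = 0.110561.

0.1106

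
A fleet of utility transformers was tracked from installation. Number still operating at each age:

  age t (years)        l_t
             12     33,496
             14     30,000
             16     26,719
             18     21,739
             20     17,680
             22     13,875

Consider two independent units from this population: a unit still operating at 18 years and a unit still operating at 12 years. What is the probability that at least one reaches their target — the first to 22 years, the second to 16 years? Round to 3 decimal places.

p₁ = l_22/l_18 = 13,875/21,739 = 0.638254; p₂ = l_16/l_12 = 26,719/33,496 = 0.797677.
P(at least one) = 1 − (1−p₁)(1−p₂) = 1 − 0.361746 × 0.202323 = 0.926810.

0.927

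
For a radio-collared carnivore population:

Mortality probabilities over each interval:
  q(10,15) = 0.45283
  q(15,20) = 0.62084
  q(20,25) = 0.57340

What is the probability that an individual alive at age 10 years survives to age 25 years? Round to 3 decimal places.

P(survive 10→25) = (1 − 0.45283) × (1 − 0.62084) × (1 − 0.57340).
= 0.54717 × 0.37916 × 0.42660 = 0.088505.

0.089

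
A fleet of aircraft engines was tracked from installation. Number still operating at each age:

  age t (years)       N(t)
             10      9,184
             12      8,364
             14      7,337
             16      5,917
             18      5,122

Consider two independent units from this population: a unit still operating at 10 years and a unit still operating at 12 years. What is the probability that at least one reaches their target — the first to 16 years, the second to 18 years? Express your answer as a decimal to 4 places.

p₁ = N(16)/N(10) = 5,917/9,184 = 0.644273; p₂ = N(18)/N(12) = 5,122/8,364 = 0.612386.
P(at least one) = 1 − (1−p₁)(1−p₂) = 1 − 0.355727 × 0.387614 = 0.862115.

0.8621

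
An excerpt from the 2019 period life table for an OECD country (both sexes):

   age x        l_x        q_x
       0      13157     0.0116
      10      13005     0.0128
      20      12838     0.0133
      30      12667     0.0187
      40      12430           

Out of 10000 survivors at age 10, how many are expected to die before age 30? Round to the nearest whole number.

The relevant probability is 1 − 12667/13005 = 0.025990.
Expected number = 10000 × 0.025990 = 260.

260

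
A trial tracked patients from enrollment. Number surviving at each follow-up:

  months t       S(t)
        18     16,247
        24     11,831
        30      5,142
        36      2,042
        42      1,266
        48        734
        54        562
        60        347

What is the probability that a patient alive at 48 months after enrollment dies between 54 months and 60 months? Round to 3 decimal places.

0.293

This is the probability of reaching 54 but not 60, conditional on being alive at 48: (S(54) − S(60)) / S(48).
= (562 − 347) / 734 = 215 / 734 = 0.292916.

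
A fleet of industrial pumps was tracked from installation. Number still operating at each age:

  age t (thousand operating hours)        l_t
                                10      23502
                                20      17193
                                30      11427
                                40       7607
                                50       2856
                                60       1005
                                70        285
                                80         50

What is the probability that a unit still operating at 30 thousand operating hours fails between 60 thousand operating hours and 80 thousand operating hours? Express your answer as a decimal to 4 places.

This is the probability of reaching 60 but not 80, conditional on being operational at 30: (l_60 − l_80) / l_30.
= (1005 − 50) / 11427 = 955 / 11427 = 0.083574.

0.0836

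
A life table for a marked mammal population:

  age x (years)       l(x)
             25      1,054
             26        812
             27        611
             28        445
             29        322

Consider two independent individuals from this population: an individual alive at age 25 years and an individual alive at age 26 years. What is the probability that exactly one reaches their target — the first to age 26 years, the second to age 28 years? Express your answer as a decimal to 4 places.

0.4740

p₁ = l(26)/l(25) = 812/1,054 = 0.770398; p₂ = l(28)/l(26) = 445/812 = 0.548030.
P(exactly one) = p₁(1−p₂) + (1−p₁)p₂ = 0.348197 + 0.125829 = 0.474026.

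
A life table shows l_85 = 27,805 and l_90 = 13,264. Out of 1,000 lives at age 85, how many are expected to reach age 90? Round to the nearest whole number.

477

The relevant probability is 13,264/27,805 = 0.477037.
Expected number = 1,000 × 0.477037 = 477.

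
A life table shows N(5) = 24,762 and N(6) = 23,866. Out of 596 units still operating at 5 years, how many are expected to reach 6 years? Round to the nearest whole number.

574

The relevant probability is 23,866/24,762 = 0.963816.
Expected number = 596 × 0.963816 = 574.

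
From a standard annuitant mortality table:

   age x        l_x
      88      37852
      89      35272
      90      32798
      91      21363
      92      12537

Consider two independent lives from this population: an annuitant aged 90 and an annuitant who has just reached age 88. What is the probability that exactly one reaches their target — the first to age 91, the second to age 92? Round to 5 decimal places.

p₁ = l_91/l_90 = 21363/32798 = 0.651351; p₂ = l_92/l_88 = 12537/37852 = 0.331211.
P(exactly one) = p₁(1−p₂) + (1−p₁)p₂ = 0.435616 + 0.115476 = 0.551093.

0.55109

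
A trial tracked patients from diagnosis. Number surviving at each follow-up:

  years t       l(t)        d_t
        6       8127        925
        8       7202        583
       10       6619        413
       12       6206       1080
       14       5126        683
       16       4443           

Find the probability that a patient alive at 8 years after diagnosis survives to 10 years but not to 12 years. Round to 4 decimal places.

0.0573

This is the probability of reaching 10 but not 12, conditional on being alive at 8: (l(10) − l(12)) / l(8).
= (6619 − 6206) / 7202 = 413 / 7202 = 0.057345.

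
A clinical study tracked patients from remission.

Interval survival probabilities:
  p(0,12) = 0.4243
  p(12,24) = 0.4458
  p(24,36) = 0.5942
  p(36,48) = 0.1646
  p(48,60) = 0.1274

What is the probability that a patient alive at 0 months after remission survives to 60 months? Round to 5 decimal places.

P(survive 0→60) = 0.4243 × 0.4458 × 0.5942 × 0.1646 × 0.1274.
= 0.002357.

0.00236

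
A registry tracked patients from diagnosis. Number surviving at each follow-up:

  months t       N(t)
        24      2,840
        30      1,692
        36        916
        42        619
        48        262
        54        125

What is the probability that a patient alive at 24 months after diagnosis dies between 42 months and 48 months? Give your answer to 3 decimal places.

This is the probability of reaching 42 but not 48, conditional on being alive at 24: (N(42) − N(48)) / N(24).
= (619 − 262) / 2,840 = 357 / 2,840 = 0.125704.

0.126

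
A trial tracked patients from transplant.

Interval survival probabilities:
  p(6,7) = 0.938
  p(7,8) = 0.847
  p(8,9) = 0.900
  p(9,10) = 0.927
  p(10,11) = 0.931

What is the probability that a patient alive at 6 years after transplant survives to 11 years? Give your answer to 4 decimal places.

0.6171

The overall survival probability is 0.938 × 0.847 × 0.900 × 0.927 × 0.931.
= 0.617104.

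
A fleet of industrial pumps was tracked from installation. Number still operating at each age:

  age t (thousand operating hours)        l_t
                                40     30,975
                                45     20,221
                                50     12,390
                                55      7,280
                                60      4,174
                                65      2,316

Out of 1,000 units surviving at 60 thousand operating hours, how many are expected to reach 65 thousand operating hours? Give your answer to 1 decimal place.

The relevant probability is 2,316/4,174 = 0.554863.
Expected number = 1,000 × 0.554863 = 554.9.

554.9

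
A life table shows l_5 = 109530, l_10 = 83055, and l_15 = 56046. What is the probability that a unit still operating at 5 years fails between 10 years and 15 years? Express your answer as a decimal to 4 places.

This is the probability of reaching 10 but not 15, conditional on being operational at 5: (l_10 − l_15) / l_5.
= (83055 − 56046) / 109530 = 27009 / 109530 = 0.246590.

0.2466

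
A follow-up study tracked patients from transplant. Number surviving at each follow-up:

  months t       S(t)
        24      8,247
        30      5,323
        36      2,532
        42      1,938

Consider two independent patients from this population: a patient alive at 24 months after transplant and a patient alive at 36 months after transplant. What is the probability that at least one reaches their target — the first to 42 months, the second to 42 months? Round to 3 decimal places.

p₁ = S(42)/S(24) = 1,938/8,247 = 0.234995; p₂ = S(42)/S(36) = 1,938/2,532 = 0.765403.
P(at least one) = 1 − (1−p₁)(1−p₂) = 1 − 0.765005 × 0.234597 = 0.820532.

0.821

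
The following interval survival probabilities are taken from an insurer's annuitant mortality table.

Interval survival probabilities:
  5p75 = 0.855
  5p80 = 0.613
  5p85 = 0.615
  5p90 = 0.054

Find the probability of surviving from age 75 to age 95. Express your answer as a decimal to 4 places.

0.0174

The overall survival probability is 0.855 × 0.613 × 0.615 × 0.054.
= 0.017406.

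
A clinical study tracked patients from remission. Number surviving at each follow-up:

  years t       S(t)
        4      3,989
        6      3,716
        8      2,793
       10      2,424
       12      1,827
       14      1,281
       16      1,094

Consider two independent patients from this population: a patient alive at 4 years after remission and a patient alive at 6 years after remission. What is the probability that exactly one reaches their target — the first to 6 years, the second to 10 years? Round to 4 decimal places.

p₁ = S(6)/S(4) = 3,716/3,989 = 0.931562; p₂ = S(10)/S(6) = 2,424/3,716 = 0.652314.
P(exactly one) = p₁(1−p₂) + (1−p₁)p₂ = 0.323891 + 0.044643 = 0.368534.

0.3685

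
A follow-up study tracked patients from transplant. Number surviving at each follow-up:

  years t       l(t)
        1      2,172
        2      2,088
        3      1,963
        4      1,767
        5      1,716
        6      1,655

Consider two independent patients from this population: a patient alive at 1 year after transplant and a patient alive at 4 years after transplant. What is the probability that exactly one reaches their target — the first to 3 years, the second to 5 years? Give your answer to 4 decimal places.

p₁ = l(3)/l(1) = 1,963/2,172 = 0.903775; p₂ = l(5)/l(4) = 1,716/1,767 = 0.971138.
P(exactly one) = p₁(1−p₂) + (1−p₁)p₂ = 0.026085 + 0.093448 = 0.119533.

0.1195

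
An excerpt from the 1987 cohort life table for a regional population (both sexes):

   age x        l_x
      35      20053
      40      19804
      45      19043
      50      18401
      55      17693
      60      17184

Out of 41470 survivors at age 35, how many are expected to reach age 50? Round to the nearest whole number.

The relevant probability is 18401/20053 = 0.917618.
Expected number = 41470 × 0.917618 = 38054.

38054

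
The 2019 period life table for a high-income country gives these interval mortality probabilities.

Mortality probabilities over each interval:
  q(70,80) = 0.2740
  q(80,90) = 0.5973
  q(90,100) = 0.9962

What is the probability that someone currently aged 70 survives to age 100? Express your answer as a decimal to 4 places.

Survival from 70 to 100 is the product of surviving each interval: (1 − 0.2740) × (1 − 0.5973) × (1 − 0.9962).
= 0.7260 × 0.4027 × 0.0038 = 0.001111.

0.0011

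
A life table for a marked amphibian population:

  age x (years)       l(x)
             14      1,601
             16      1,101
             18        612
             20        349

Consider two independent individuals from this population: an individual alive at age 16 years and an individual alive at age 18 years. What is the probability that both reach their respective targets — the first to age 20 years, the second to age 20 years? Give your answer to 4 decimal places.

0.1808

p₁ = l(20)/l(16) = 349/1,101 = 0.316985; p₂ = l(20)/l(18) = 349/612 = 0.570261.
P(both) = p₁ × p₂ = 0.316985 × 0.570261 = 0.180764.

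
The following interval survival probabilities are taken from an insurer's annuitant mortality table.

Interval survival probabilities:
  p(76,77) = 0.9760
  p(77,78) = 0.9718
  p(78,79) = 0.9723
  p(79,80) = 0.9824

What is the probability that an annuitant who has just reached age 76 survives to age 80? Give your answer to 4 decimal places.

The overall survival probability is 0.9760 × 0.9718 × 0.9723 × 0.9824.
= 0.905973.

0.9060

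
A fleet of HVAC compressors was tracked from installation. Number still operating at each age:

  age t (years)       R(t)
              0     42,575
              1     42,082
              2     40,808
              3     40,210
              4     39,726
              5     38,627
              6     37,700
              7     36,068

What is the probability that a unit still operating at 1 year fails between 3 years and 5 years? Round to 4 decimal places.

This is the probability of reaching 3 but not 5, conditional on being operational at 1: (R(3) − R(5)) / R(1).
= (40,210 − 38,627) / 42,082 = 1,583 / 42,082 = 0.037617.

0.0376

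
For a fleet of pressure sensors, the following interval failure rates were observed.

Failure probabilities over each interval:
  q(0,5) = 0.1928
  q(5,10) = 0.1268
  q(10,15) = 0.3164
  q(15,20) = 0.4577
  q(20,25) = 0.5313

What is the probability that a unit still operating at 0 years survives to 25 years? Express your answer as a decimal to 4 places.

0.1225

P(survive 0→25) = (1 − 0.1928) × (1 − 0.1268) × (1 − 0.3164) × (1 − 0.4577) × (1 − 0.5313).
= 0.8072 × 0.8732 × 0.6836 × 0.5423 × 0.4687 = 0.122471.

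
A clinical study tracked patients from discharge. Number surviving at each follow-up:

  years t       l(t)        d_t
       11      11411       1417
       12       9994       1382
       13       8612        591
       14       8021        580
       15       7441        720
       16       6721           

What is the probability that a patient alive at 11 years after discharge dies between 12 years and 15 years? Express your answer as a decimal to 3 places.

0.224

This is the probability of reaching 12 but not 15, conditional on being alive at 11: (l(12) − l(15)) / l(11).
= (9994 − 7441) / 11411 = 2553 / 11411 = 0.223731.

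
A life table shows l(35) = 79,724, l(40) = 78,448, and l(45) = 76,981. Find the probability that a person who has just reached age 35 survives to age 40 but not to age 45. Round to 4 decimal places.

0.0184

This is the probability of reaching 40 but not 45, conditional on being alive at 35: (l(40) − l(45)) / l(35).
= (78,448 − 76,981) / 79,724 = 1,467 / 79,724 = 0.018401.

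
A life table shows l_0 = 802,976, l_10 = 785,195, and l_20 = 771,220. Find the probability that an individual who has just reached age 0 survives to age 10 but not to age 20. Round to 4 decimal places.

0.0174

We want 10|10q0 = (l_10 − l_20)/l_0.
This is the probability of reaching 10 but not 20, conditional on being alive at 0: (l_10 − l_20) / l_0.
= (785,195 − 771,220) / 802,976 = 13,975 / 802,976 = 0.017404.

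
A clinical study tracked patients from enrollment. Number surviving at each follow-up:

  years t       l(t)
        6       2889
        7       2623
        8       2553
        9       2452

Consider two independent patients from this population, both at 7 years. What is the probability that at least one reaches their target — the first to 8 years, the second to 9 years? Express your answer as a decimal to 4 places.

p₁ = l(8)/l(7) = 2553/2623 = 0.973313; p₂ = l(9)/l(7) = 2452/2623 = 0.934807.
P(at least one) = 1 − (1−p₁)(1−p₂) = 1 − 0.026687 × 0.065193 = 0.998260.

0.9983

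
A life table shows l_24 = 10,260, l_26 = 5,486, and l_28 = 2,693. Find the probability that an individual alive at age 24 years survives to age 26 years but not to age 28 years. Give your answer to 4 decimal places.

This is the probability of reaching 26 but not 28, conditional on being alive at 24: (l_26 − l_28) / l_24.
= (5,486 − 2,693) / 10,260 = 2,793 / 10,260 = 0.272222.

0.2722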